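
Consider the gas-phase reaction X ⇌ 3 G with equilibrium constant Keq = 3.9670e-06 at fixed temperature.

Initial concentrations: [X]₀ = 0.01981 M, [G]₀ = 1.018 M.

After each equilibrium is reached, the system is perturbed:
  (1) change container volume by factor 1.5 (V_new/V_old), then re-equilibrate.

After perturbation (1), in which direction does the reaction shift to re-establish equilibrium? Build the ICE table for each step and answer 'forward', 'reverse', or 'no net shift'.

Direction: forward

Q₀ = 53.25 vs Keq = 3.9670e-06 ⇒ Q>K, reverse
Step 1:
                   X          G
  Initial    0.01981      1.018
  Change      0.3356     -1.007
  Equil       0.3554    0.01121
  solve Keq expr → x = -0.3356; check Q = 3.9670e-06
Then change container volume by factor 1.5 (V_new/V_old).
Step 2:
                   X          G
  Initial     0.2369   0.007475
  Change  -7.6985e-04    0.00231
  Equil       0.2362   0.009785
  solve Keq expr → x = 7.6985e-04; check Q = 3.9670e-06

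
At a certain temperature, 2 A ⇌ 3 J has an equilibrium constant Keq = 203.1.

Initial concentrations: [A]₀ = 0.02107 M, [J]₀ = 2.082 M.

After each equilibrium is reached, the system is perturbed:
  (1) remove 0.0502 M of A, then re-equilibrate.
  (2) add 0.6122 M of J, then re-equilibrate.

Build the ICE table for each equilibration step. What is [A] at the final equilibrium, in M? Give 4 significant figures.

Q₀ = 2.0329e+04 vs Keq = 203.1 ⇒ Q>K, reverse
Step 1:
                  A         J
  I         0.02107     2.082
  C          0.1553    -0.233
  E          0.1764     1.849
  solve Keq expr → x = -0.07767; check Q = 203.1
Then remove 0.0502 M of A.
Step 2:
                  A         J
  I          0.1262     1.849
  C         0.04139  -0.06208
  E          0.1676     1.787
  solve Keq expr → x = -0.02069; check Q = 203.1
Then add 0.6122 M of J.
Step 3:
                  A         J
  I          0.1676     2.399
  C         0.07501   -0.1125
  E          0.2426     2.287
  solve Keq expr → x = -0.03751; check Q = 203.1

[A]_eq = 0.2426 M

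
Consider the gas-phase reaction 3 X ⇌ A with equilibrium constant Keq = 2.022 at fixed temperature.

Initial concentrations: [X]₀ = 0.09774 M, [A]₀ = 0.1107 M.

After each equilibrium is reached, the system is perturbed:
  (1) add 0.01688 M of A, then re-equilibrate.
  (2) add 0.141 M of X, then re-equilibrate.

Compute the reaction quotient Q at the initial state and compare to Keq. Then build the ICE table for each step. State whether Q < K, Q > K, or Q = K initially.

Q₀ = 118.6; Q > K (proceeds reverse)

Q₀ = 118.6 vs Keq = 2.022 ⇒ Q>K, reverse
Step 1:
                   X          A
  init       0.09774     0.1107
  Δ            0.189   -0.06301
  eq          0.2868    0.04769
  solve Keq expr → x = -0.06301; check Q = 2.022
Then add 0.01688 M of A.
Step 2:
                   X          A
  init        0.2868    0.06457
  Δ          0.01947  -0.006491
  eq          0.3062    0.05808
  solve Keq expr → x = -0.006491; check Q = 2.022
Then add 0.141 M of X.
Step 3:
                   X          A
  init        0.4472    0.05808
  Δ         -0.09374    0.03125
  eq          0.3535    0.08932
  solve Keq expr → x = 0.03125; check Q = 2.022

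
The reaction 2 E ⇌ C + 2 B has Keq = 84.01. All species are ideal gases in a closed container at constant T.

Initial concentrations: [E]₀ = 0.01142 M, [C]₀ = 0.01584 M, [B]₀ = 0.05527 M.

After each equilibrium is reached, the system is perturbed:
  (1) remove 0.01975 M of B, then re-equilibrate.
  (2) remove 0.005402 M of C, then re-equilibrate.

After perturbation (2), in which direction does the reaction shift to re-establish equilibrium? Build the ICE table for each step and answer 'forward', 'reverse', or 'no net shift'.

Q₀ = 0.371 vs Keq = 84.01 ⇒ Q<K, forward
Step 1:
                    E           C           B
  I           0.01142     0.01584     0.05527
  C          -0.01038    0.005191     0.01038
  E          0.001039     0.02103     0.06565
  solve Keq expr → x = 0.005191; check Q = 84.01
Then remove 0.01975 M of B.
Step 2:
                    E           C           B
  I          0.001039     0.02103      0.0459
  C       -3.0501e-04  1.5251e-04  3.0501e-04
  E        7.3372e-04     0.02118     0.04621
  solve Keq expr → x = 1.5251e-04; check Q = 84.01
Then remove 0.005402 M of C.
Step 3:
                    E           C           B
  I        7.3372e-04     0.01578     0.04621
  C       -9.8098e-05  4.9049e-05  9.8098e-05
  E        6.3562e-04     0.01583      0.0463
  solve Keq expr → x = 4.9049e-05; check Q = 84.01

Direction: forward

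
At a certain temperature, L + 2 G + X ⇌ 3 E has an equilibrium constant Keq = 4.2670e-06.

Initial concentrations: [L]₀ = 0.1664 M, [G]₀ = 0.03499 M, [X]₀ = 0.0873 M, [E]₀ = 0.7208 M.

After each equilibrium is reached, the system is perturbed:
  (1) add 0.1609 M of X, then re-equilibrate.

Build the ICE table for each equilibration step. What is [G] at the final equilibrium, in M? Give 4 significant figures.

[G]_eq = 0.5115 M

Q₀ = 2.1057e+04 vs Keq = 4.2670e-06 ⇒ Q>K, reverse
Step 1:
                   L          G          X          E
  init        0.1664    0.03499     0.0873     0.7208
  Δ           0.2385      0.477     0.2385    -0.7155
  eq          0.4049      0.512     0.3258   0.005284
  solve Keq expr → x = -0.2385; check Q = 4.2670e-06
Then add 0.1609 M of X.
Step 2:
                   L          G          X          E
  init        0.4049      0.512     0.4867   0.005284
  Δ       -2.5008e-04 -5.0016e-04 -2.5008e-04 7.5024e-04
  eq          0.4047     0.5115     0.4865   0.006035
  solve Keq expr → x = 2.5008e-04; check Q = 4.2670e-06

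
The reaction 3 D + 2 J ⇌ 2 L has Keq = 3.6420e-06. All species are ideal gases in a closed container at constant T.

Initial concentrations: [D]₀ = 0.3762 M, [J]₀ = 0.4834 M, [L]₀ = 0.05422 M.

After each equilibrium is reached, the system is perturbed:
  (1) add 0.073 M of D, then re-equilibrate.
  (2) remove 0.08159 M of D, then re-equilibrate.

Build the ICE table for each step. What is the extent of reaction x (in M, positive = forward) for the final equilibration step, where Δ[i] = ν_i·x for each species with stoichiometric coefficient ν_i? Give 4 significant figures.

x = -4.3772e-05 M

Q₀ = 0.2363 vs Keq = 3.6420e-06 ⇒ Q>K, reverse
Step 1:
                    D           J           L
  Initial      0.3762      0.4834     0.05422
  Change      0.08085      0.0539     -0.0539
  Equil        0.4571      0.5373  3.1684e-04
  solve Keq expr → x = -0.02695; check Q = 3.6420e-06
Then add 0.073 M of D.
Step 2:
                    D           J           L
  Initial      0.5301      0.5373  3.1684e-04
  Change  -1.1801e-04 -7.8673e-05  7.8673e-05
  Equil        0.5299      0.5372  3.9551e-04
  solve Keq expr → x = 3.9336e-05; check Q = 3.6420e-06
Then remove 0.08159 M of D.
Step 3:
                    D           J           L
  Initial      0.4483      0.5372  3.9551e-04
  Change   1.3132e-04  8.7544e-05 -8.7544e-05
  Equil        0.4485      0.5373  3.0797e-04
  solve Keq expr → x = -4.3772e-05; check Q = 3.6420e-06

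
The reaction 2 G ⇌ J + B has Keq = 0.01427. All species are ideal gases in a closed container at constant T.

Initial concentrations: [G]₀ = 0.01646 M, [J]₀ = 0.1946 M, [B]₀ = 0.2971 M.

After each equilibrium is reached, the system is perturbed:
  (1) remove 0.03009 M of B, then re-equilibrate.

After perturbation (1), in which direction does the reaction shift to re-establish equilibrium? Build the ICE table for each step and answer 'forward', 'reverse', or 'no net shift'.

Q₀ = 213.4 vs Keq = 0.01427 ⇒ Q>K, reverse
Step 1:
                   G          J          B
  init       0.01646     0.1946     0.2971
  Δ            0.356     -0.178     -0.178
  eq          0.3724    0.01662     0.1191
  solve Keq expr → x = -0.178; check Q = 0.01427
Then remove 0.03009 M of B.
Step 2:
                   G          J          B
  init        0.3724    0.01662    0.08903
  Δ        -0.007662   0.003831   0.003831
  eq          0.3648    0.02045    0.09286
  solve Keq expr → x = 0.003831; check Q = 0.01427

Direction: forward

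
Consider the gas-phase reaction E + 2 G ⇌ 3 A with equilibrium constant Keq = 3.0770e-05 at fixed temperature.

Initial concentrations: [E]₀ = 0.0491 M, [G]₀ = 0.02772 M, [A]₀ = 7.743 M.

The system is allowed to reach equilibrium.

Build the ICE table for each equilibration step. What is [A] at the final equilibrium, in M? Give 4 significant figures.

Q₀ = 1.2304e+07 vs Keq = 3.0770e-05 ⇒ Q>K, reverse
Step 1:
                    E           G           A
  init         0.0491     0.02772       7.743
  Δ             2.538       5.077      -7.615
  eq            2.588       5.105      0.1275
  solve Keq expr → x = -2.538; check Q = 3.0770e-05

[A]_eq = 0.1275 M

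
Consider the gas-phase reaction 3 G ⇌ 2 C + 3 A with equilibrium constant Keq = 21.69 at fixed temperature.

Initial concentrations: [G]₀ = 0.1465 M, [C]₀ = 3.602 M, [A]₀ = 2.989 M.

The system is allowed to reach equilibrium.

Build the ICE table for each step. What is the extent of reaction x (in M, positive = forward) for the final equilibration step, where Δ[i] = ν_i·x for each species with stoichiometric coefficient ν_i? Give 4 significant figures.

Q₀ = 1.1019e+05 vs Keq = 21.69 ⇒ Q>K, reverse
Step 1:
                   G          C          A
  I           0.1465      3.602      2.989
  C            1.163    -0.7752     -1.163
  E            1.309      2.827      1.826
  solve Keq expr → x = -0.3876; check Q = 21.69

x = -0.3876 M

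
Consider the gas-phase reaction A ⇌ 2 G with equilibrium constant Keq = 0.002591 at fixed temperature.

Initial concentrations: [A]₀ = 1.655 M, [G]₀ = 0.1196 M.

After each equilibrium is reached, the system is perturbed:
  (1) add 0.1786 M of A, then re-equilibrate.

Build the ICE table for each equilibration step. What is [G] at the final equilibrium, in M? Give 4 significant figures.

[G]_eq = 0.0694 M

Q₀ = 0.008643 vs Keq = 0.002591 ⇒ Q>K, reverse
Step 1:
                    A           G
  init          1.655      0.1196
  Δ           0.02679    -0.05359
  eq            1.682     0.06601
  solve Keq expr → x = -0.02679; check Q = 0.002591
Then add 0.1786 M of A.
Step 2:
                    A           G
  init           1.86     0.06601
  Δ         -0.001693    0.003385
  eq            1.859      0.0694
  solve Keq expr → x = 0.001693; check Q = 0.002591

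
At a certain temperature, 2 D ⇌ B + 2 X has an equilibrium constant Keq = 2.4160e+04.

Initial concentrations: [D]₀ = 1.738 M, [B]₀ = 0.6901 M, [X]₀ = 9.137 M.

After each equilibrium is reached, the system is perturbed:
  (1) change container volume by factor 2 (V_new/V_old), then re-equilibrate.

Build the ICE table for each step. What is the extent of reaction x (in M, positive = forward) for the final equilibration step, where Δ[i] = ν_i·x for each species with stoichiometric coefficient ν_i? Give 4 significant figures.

Q₀ = 19.07 vs Keq = 2.4160e+04 ⇒ Q<K, forward
Step 1:
                    D           B           X
  I             1.738      0.6901       9.137
  C            -1.653      0.8263       1.653
  E           0.08548       1.516       10.79
  solve Keq expr → x = 0.8263; check Q = 2.4160e+04
Then change container volume by factor 2 (V_new/V_old).
Step 2:
                    D           B           X
  I           0.04274      0.7582       5.395
  C          -0.01233    0.006163     0.01233
  E           0.03041      0.7643       5.407
  solve Keq expr → x = 0.006163; check Q = 2.4160e+04

x = 0.006163 M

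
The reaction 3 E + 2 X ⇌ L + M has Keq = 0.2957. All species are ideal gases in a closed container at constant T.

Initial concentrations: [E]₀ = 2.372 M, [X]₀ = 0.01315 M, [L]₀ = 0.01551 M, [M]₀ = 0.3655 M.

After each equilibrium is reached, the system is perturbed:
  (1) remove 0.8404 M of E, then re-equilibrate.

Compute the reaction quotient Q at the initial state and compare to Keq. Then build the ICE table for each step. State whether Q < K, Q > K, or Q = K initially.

Q₀ = 2.456 vs Keq = 0.2957 ⇒ Q>K, reverse
Step 1:
                   E          X          L          M
  init         2.372    0.01315    0.01551     0.3655
  Δ          0.02123    0.01416  -0.007078  -0.007078
  eq           2.393    0.02731   0.008432     0.3584
  solve Keq expr → x = -0.007078; check Q = 0.2957
Then remove 0.8404 M of E.
Step 2:
                   E          X          L          M
  init         1.553    0.02731   0.008432     0.3584
  Δ           0.0129     0.0086    -0.0043    -0.0043
  eq           1.566    0.03591   0.004132     0.3541
  solve Keq expr → x = -0.0043; check Q = 0.2957

Q₀ = 2.456; Q > K (proceeds reverse)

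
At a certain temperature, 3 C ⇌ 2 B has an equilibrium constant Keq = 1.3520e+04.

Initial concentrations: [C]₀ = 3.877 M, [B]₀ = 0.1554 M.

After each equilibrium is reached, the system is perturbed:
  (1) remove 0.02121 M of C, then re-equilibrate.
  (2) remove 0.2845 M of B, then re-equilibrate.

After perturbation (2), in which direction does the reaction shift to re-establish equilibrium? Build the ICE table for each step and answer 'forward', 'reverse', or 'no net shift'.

Q₀ = 4.1440e-04 vs Keq = 1.3520e+04 ⇒ Q<K, forward
Step 1:
                    C           B
  I             3.877      0.1554
  C            -3.796       2.531
  E           0.08111       2.686
  solve Keq expr → x = 1.265; check Q = 1.3520e+04
Then remove 0.02121 M of C.
Step 2:
                    C           B
  I            0.0599       2.686
  C           0.02093    -0.01395
  E           0.08083       2.672
  solve Keq expr → x = -0.006976; check Q = 1.3520e+04
Then remove 0.2845 M of B.
Step 3:
                    C           B
  I           0.08083       2.388
  C         -0.005764    0.003843
  E           0.07507       2.391
  solve Keq expr → x = 0.001921; check Q = 1.3520e+04

Direction: forward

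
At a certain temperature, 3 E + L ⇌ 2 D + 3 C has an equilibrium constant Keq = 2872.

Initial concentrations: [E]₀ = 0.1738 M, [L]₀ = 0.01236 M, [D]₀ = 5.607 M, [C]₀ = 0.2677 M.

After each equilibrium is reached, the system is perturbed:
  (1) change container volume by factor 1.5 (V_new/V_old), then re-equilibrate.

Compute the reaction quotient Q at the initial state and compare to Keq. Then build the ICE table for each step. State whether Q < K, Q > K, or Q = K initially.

Q₀ = 9295; Q > K (proceeds reverse)

Q₀ = 9295 vs Keq = 2872 ⇒ Q>K, reverse
Step 1:
                  E         L         D         C
  Initial    0.1738   0.01236     5.607    0.2677
  Change      0.024  0.007998    -0.016    -0.024
  Equil      0.1978   0.02036     5.591    0.2437
  solve Keq expr → x = -0.007998; check Q = 2872
Then change container volume by factor 1.5 (V_new/V_old).
Step 2:
                  E         L         D         C
  Initial    0.1319   0.01357     3.727    0.1625
  Change  -0.005935 -0.001978  0.003957  0.005935
  Equil      0.1259   0.01159     3.731    0.1684
  solve Keq expr → x = 0.001978; check Q = 2872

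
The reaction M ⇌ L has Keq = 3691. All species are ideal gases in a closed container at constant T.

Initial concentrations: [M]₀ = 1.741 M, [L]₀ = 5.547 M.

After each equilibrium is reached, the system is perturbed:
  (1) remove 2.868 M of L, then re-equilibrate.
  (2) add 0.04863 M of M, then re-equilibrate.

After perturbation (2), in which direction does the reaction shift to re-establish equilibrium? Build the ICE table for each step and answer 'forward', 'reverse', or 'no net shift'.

Direction: forward

Q₀ = 3.186 vs Keq = 3691 ⇒ Q<K, forward
Step 1:
                   M          L
  Initial      1.741      5.547
  Change      -1.739      1.739
  Equil     0.001974      7.286
  solve Keq expr → x = 1.739; check Q = 3691
Then remove 2.868 M of L.
Step 2:
                   M          L
  Initial   0.001974      4.418
  Change  -7.7681e-04 7.7681e-04
  Equil     0.001197      4.419
  solve Keq expr → x = 7.7681e-04; check Q = 3691
Then add 0.04863 M of M.
Step 3:
                   M          L
  Initial    0.04983      4.419
  Change    -0.04862    0.04862
  Equil      0.00121      4.467
  solve Keq expr → x = 0.04862; check Q = 3691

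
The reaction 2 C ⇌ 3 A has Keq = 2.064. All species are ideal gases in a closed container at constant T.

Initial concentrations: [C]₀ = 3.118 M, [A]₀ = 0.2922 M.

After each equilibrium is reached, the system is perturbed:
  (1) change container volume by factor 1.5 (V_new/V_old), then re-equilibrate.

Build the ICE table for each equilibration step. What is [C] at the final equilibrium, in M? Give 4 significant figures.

Q₀ = 0.002566 vs Keq = 2.064 ⇒ Q<K, forward
Step 1:
                   C          A
  I            3.118     0.2922
  C           -1.142      1.713
  E            1.976      2.005
  solve Keq expr → x = 0.5709; check Q = 2.064
Then change container volume by factor 1.5 (V_new/V_old).
Step 2:
                   C          A
  I            1.317      1.337
  C         -0.08473     0.1271
  E            1.233      1.464
  solve Keq expr → x = 0.04237; check Q = 2.064

[C]_eq = 1.233 M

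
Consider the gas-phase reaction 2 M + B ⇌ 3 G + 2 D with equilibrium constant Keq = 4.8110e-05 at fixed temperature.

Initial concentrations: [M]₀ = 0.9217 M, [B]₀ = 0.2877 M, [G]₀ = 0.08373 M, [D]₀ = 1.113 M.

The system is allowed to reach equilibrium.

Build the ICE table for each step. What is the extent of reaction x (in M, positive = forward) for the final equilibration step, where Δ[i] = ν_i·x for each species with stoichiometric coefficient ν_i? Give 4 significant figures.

x = -0.02029 M

Q₀ = 0.002975 vs Keq = 4.8110e-05 ⇒ Q>K, reverse
Step 1:
                  M         B         G         D
  init       0.9217    0.2877   0.08373     1.113
  Δ         0.04059   0.02029  -0.06088  -0.04059
  eq         0.9623     0.308   0.02285     1.072
  solve Keq expr → x = -0.02029; check Q = 4.8110e-05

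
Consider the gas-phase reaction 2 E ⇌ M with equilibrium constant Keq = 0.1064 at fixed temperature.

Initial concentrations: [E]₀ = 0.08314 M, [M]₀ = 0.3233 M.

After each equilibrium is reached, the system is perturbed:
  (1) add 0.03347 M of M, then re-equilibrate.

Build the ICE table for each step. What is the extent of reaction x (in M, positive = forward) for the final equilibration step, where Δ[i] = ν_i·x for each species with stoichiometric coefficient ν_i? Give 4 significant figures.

Q₀ = 46.77 vs Keq = 0.1064 ⇒ Q>K, reverse
Step 1:
                    E           M
  I           0.08314      0.3233
  C            0.5589     -0.2794
  E             0.642     0.04386
  solve Keq expr → x = -0.2794; check Q = 0.1064
Then add 0.03347 M of M.
Step 2:
                    E           M
  I             0.642     0.07733
  C           0.05212    -0.02606
  E            0.6941     0.05127
  solve Keq expr → x = -0.02606; check Q = 0.1064

x = -0.02606 M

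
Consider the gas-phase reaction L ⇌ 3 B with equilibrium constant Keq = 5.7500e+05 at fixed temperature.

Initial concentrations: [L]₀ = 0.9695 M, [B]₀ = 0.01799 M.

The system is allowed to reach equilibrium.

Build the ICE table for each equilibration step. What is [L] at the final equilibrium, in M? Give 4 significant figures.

[L]_eq = 4.3583e-05 M

Q₀ = 6.0055e-06 vs Keq = 5.7500e+05 ⇒ Q<K, forward
Step 1:
                    L           B
  I            0.9695     0.01799
  C           -0.9695       2.908
  E        4.3583e-05       2.926
  solve Keq expr → x = 0.9695; check Q = 5.7500e+05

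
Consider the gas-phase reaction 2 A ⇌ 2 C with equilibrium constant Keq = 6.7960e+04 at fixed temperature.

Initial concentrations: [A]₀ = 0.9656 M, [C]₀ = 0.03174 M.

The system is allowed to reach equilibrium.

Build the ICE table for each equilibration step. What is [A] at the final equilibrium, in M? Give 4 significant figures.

Q₀ = 0.00108 vs Keq = 6.7960e+04 ⇒ Q<K, forward
Step 1:
                    A           C
  init         0.9656     0.03174
  Δ           -0.9618      0.9618
  eq         0.003811      0.9935
  solve Keq expr → x = 0.4809; check Q = 6.7960e+04

[A]_eq = 0.003811 M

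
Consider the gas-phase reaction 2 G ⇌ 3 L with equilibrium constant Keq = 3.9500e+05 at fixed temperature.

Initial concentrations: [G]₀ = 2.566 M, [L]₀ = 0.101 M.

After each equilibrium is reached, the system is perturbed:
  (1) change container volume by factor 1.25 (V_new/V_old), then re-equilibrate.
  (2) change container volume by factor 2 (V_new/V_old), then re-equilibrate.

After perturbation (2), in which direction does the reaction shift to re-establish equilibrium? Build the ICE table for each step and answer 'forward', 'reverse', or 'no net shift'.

Q₀ = 1.5648e-04 vs Keq = 3.9500e+05 ⇒ Q<K, forward
Step 1:
                   G          L
  Initial      2.566      0.101
  Change      -2.554       3.83
  Equil       0.0124      3.931
  solve Keq expr → x = 1.277; check Q = 3.9500e+05
Then change container volume by factor 1.25 (V_new/V_old).
Step 2:
                   G          L
  Initial   0.009922      3.145
  Change   -0.001041   0.001561
  Equil     0.008881      3.147
  solve Keq expr → x = 5.2046e-04; check Q = 3.9500e+05
Then change container volume by factor 2 (V_new/V_old).
Step 3:
                   G          L
  Initial   0.004441      1.573
  Change   -0.001295   0.001942
  Equil     0.003146      1.575
  solve Keq expr → x = 6.4742e-04; check Q = 3.9500e+05

Direction: forward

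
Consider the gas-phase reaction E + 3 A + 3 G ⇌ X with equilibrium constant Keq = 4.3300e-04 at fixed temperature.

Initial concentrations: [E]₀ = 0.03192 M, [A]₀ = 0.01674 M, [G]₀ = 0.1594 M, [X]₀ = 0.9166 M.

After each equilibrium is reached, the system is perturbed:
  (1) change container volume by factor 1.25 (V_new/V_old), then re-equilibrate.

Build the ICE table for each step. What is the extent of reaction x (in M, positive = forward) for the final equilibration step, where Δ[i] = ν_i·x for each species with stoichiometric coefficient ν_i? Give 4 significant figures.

Q₀ = 1.5114e+09 vs Keq = 4.3300e-04 ⇒ Q>K, reverse
Step 1:
                    E           A           G           X
  I           0.03192     0.01674      0.1594      0.9166
  C            0.8177       2.453       2.453     -0.8177
  E            0.8497        2.47       2.613     0.09886
  solve Keq expr → x = -0.8177; check Q = 4.3300e-04
Then change container volume by factor 1.25 (V_new/V_old).
Step 2:
                    E           A           G           X
  I            0.6797       1.976        2.09     0.07909
  C           0.04619      0.1386      0.1386    -0.04619
  E            0.7259       2.115       2.229      0.0329
  solve Keq expr → x = -0.04619; check Q = 4.3300e-04

x = -0.04619 M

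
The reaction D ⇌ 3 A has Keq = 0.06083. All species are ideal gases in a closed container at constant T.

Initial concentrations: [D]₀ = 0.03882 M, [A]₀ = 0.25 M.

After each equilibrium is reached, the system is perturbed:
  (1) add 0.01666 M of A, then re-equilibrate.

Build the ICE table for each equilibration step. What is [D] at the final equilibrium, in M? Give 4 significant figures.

[D]_eq = 0.07293 M

Q₀ = 0.4025 vs Keq = 0.06083 ⇒ Q>K, reverse
Step 1:
                  D         A
  I         0.03882      0.25
  C         0.02969  -0.08907
  E         0.06851    0.1609
  solve Keq expr → x = -0.02969; check Q = 0.06083
Then add 0.01666 M of A.
Step 2:
                  D         A
  I         0.06851    0.1776
  C        0.004423  -0.01327
  E         0.07293    0.1643
  solve Keq expr → x = -0.004423; check Q = 0.06083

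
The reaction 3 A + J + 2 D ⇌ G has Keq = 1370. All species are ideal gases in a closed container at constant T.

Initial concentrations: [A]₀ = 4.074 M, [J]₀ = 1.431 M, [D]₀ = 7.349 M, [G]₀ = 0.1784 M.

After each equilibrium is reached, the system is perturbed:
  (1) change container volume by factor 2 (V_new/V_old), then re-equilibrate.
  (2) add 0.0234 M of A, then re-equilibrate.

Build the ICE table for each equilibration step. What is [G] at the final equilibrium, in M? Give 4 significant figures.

[G]_eq = 0.7384 M

Q₀ = 3.4138e-05 vs Keq = 1370 ⇒ Q<K, forward
Step 1:
                  A         J         D         G
  init        4.074     1.431     7.349    0.1784
  Δ          -3.994    -1.331    -2.663     1.331
  eq        0.07959   0.09953     4.686      1.51
  solve Keq expr → x = 1.331; check Q = 1370
Then change container volume by factor 2 (V_new/V_old).
Step 2:
                  A         J         D         G
  init       0.0398   0.04977     2.343    0.7549
  Δ         0.06897   0.02299   0.04598  -0.02299
  eq         0.1088   0.07275     2.389    0.7319
  solve Keq expr → x = -0.02299; check Q = 1370
Then add 0.0234 M of A.
Step 3:
                  A         J         D         G
  init       0.1322   0.07275     2.389    0.7319
  Δ        -0.01927 -0.006422  -0.01284  0.006422
  eq         0.1129   0.06633     2.376    0.7384
  solve Keq expr → x = 0.006422; check Q = 1370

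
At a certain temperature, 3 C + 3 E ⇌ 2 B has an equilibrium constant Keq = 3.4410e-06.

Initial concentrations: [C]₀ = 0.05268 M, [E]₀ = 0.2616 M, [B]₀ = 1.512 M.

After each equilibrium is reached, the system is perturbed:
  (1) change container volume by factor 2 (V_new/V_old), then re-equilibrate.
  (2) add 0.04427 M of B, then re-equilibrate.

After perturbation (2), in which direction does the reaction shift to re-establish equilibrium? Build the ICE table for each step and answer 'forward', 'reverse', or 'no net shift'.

Q₀ = 8.7348e+05 vs Keq = 3.4410e-06 ⇒ Q>K, reverse
Step 1:
                   C          E          B
  I          0.05268     0.2616      1.512
  C             2.23       2.23     -1.487
  E            2.283      2.492    0.02517
  solve Keq expr → x = -0.7434; check Q = 3.4410e-06
Then change container volume by factor 2 (V_new/V_old).
Step 2:
                   C          E          B
  I            1.141      1.246    0.01258
  C          0.01399    0.01399  -0.009326
  E            1.155       1.26   0.003258
  solve Keq expr → x = -0.004663; check Q = 3.4410e-06
Then add 0.04427 M of B.
Step 3:
                   C          E          B
  I            1.155       1.26    0.04753
  C          0.06556    0.06556   -0.04371
  E            1.221      1.325   0.003819
  solve Keq expr → x = -0.02185; check Q = 3.4410e-06

Direction: reverse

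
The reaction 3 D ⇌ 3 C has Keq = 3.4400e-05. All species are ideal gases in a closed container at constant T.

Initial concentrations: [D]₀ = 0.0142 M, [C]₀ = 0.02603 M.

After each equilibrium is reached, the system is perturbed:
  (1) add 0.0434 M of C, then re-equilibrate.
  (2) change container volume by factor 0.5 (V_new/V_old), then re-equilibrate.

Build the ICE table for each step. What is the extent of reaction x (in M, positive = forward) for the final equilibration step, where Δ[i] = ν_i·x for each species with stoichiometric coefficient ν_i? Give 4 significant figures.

x = 0 M

Q₀ = 6.16 vs Keq = 3.4400e-05 ⇒ Q>K, reverse
Step 1:
                    D           C
  I            0.0142     0.02603
  C           0.02476    -0.02476
  E           0.03896    0.001267
  solve Keq expr → x = -0.008254; check Q = 3.4400e-05
Then add 0.0434 M of C.
Step 2:
                    D           C
  I           0.03896     0.04467
  C           0.04203    -0.04203
  E             0.081    0.002634
  solve Keq expr → x = -0.01401; check Q = 3.4400e-05
Then change container volume by factor 0.5 (V_new/V_old).
Step 3:
                    D           C
  I             0.162    0.005268
  C                 0           0
  E             0.162    0.005268
  solve Keq expr → x = 0; check Q = 3.4400e-05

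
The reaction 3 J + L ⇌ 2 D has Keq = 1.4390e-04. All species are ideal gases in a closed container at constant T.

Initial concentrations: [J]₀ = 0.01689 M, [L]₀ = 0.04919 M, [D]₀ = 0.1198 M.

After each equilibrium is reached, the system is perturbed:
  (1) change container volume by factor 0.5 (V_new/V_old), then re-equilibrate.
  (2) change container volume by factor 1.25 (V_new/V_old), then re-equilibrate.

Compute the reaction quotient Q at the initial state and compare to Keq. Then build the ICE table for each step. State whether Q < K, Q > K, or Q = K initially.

Q₀ = 6.0555e+04 vs Keq = 1.4390e-04 ⇒ Q>K, reverse
Step 1:
                  J         L         D
  init      0.01689   0.04919    0.1198
  Δ          0.1792   0.05973   -0.1195
  eq         0.1961    0.1089 3.4373e-04
  solve Keq expr → x = -0.05973; check Q = 1.4390e-04
Then change container volume by factor 0.5 (V_new/V_old).
Step 2:
                  J         L         D
  init       0.3921    0.2178 6.8745e-04
  Δ       -0.001022 -3.4051e-04 6.8101e-04
  eq         0.3911    0.2175  0.001368
  solve Keq expr → x = 3.4051e-04; check Q = 1.4390e-04
Then change container volume by factor 1.25 (V_new/V_old).
Step 3:
                  J         L         D
  init       0.3129     0.174  0.001095
  Δ       3.2597e-04 1.0866e-04 -2.1731e-04
  eq         0.3132    0.1741 8.7746e-04
  solve Keq expr → x = -1.0866e-04; check Q = 1.4390e-04

Q₀ = 6.0555e+04; Q > K (proceeds reverse)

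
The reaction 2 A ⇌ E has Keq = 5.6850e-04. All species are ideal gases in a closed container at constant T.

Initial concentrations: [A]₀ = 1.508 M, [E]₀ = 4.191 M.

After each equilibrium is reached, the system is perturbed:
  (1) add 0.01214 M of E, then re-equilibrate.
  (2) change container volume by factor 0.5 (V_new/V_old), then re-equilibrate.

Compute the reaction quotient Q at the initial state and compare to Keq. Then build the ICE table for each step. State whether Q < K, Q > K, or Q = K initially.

Q₀ = 1.843; Q > K (proceeds reverse)

Q₀ = 1.843 vs Keq = 5.6850e-04 ⇒ Q>K, reverse
Step 1:
                   A          E
  init         1.508      4.191
  Δ            8.273     -4.137
  eq           9.781    0.05439
  solve Keq expr → x = -4.137; check Q = 5.6850e-04
Then add 0.01214 M of E.
Step 2:
                   A          E
  init         9.781    0.06653
  Δ          0.02375   -0.01188
  eq           9.805    0.05465
  solve Keq expr → x = -0.01188; check Q = 5.6850e-04
Then change container volume by factor 0.5 (V_new/V_old).
Step 3:
                   A          E
  init         19.61     0.1093
  Δ          -0.2093     0.1047
  eq            19.4      0.214
  solve Keq expr → x = 0.1047; check Q = 5.6850e-04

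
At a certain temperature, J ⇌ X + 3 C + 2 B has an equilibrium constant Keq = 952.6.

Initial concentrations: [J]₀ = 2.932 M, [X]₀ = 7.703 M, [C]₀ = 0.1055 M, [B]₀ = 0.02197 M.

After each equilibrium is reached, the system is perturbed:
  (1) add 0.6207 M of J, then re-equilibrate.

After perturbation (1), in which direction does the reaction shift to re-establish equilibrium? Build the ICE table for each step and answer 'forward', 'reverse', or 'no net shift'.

Direction: forward

Q₀ = 1.4891e-06 vs Keq = 952.6 ⇒ Q<K, forward
Step 1:
                   J          X          C          B
  init         2.932      7.703     0.1055    0.02197
  Δ           -1.103      1.103       3.31      2.206
  eq           1.829      8.806      3.415      2.228
  solve Keq expr → x = 1.103; check Q = 952.6
Then add 0.6207 M of J.
Step 2:
                   J          X          C          B
  init         2.449      8.806      3.415      2.228
  Δ         -0.06035    0.06035      0.181     0.1207
  eq           2.389      8.867      3.596      2.349
  solve Keq expr → x = 0.06035; check Q = 952.6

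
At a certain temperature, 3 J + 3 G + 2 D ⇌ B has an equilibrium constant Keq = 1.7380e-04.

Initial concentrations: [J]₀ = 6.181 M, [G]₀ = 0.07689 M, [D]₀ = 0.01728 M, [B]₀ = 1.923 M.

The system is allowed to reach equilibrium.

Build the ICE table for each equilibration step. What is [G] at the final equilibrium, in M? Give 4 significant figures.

[G]_eq = 2.008 M

Q₀ = 5.9994e+04 vs Keq = 1.7380e-04 ⇒ Q>K, reverse
Step 1:
                   J          G          D          B
  init         6.181    0.07689    0.01728      1.923
  Δ            1.931      1.931      1.288    -0.6438
  eq           8.112      2.008      1.305      1.279
  solve Keq expr → x = -0.6438; check Q = 1.7380e-04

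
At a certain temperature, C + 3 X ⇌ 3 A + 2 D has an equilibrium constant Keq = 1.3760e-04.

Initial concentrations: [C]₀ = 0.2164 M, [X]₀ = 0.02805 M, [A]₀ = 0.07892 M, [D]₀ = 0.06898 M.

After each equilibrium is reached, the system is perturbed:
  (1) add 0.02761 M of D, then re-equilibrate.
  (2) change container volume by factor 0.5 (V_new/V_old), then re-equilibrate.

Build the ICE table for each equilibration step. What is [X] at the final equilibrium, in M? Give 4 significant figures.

[X]_eq = 0.1819 M

Q₀ = 0.4897 vs Keq = 1.3760e-04 ⇒ Q>K, reverse
Step 1:
                   C          X          A          D
  I           0.2164    0.02805    0.07892    0.06898
  C           0.0179    0.05371   -0.05371   -0.03581
  E           0.2343    0.08176    0.02521    0.03317
  solve Keq expr → x = -0.0179; check Q = 1.3760e-04
Then add 0.02761 M of D.
Step 2:
                   C          X          A          D
  I           0.2343    0.08176    0.02521    0.06078
  C         0.002059   0.006178  -0.006178  -0.004119
  E           0.2364    0.08794    0.01903    0.05666
  solve Keq expr → x = -0.002059; check Q = 1.3760e-04
Then change container volume by factor 0.5 (V_new/V_old).
Step 3:
                   C          X          A          D
  I           0.4727     0.1759    0.03806     0.1133
  C         0.002005   0.006014  -0.006014  -0.004009
  E           0.4747     0.1819    0.03204     0.1093
  solve Keq expr → x = -0.002005; check Q = 1.3760e-04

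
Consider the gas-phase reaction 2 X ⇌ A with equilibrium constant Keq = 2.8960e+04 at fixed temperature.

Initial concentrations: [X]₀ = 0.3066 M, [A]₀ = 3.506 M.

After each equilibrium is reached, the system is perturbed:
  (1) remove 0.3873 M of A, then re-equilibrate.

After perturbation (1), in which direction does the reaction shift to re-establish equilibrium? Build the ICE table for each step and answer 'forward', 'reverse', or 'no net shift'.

Direction: forward

Q₀ = 37.3 vs Keq = 2.8960e+04 ⇒ Q<K, forward
Step 1:
                    X           A
  Initial      0.3066       3.506
  Change      -0.2954      0.1477
  Equil       0.01123       3.654
  solve Keq expr → x = 0.1477; check Q = 2.8960e+04
Then remove 0.3873 M of A.
Step 2:
                    X           A
  Initial     0.01123       3.266
  Change  -6.1150e-04  3.0575e-04
  Equil       0.01062       3.267
  solve Keq expr → x = 3.0575e-04; check Q = 2.8960e+04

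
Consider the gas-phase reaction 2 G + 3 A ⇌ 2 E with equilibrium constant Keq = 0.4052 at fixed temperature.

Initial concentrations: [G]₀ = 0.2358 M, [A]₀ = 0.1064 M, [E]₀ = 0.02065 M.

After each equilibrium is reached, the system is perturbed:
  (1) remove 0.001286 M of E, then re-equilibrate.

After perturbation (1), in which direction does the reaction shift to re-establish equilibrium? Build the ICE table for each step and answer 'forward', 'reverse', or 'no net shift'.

Direction: forward

Q₀ = 6.367 vs Keq = 0.4052 ⇒ Q>K, reverse
Step 1:
                   G          A          E
  init        0.2358     0.1064    0.02065
  Δ           0.0135    0.02025    -0.0135
  eq          0.2493     0.1266   0.007152
  solve Keq expr → x = -0.006749; check Q = 0.4052
Then remove 0.001286 M of E.
Step 2:
                   G          A          E
  init        0.2493     0.1266   0.005866
  Δ        -0.001114   -0.00167   0.001114
  eq          0.2482      0.125    0.00698
  solve Keq expr → x = 5.5682e-04; check Q = 0.4052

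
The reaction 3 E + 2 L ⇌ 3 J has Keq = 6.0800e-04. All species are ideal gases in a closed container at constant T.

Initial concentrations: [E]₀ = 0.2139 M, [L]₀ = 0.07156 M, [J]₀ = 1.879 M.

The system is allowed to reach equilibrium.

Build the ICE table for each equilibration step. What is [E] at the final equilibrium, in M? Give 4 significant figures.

Q₀ = 1.3238e+05 vs Keq = 6.0800e-04 ⇒ Q>K, reverse
Step 1:
                   E          L          J
  I           0.2139    0.07156      1.879
  C            1.696      1.131     -1.696
  E             1.91      1.202     0.1829
  solve Keq expr → x = -0.5654; check Q = 6.0800e-04

[E]_eq = 1.91 M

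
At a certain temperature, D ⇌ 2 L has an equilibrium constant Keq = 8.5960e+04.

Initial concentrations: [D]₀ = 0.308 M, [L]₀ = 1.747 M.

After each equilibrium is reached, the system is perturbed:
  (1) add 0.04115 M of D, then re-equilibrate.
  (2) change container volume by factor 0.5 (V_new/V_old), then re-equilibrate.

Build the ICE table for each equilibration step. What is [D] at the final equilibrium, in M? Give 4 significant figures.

Q₀ = 9.909 vs Keq = 8.5960e+04 ⇒ Q<K, forward
Step 1:
                   D          L
  I            0.308      1.747
  C          -0.3079     0.6159
  E       6.4951e-05      2.363
  solve Keq expr → x = 0.3079; check Q = 8.5960e+04
Then add 0.04115 M of D.
Step 2:
                   D          L
  I          0.04121      2.363
  C         -0.04115    0.08229
  E       6.9553e-05      2.445
  solve Keq expr → x = 0.04115; check Q = 8.5960e+04
Then change container volume by factor 0.5 (V_new/V_old).
Step 3:
                   D          L
  I       1.3911e-04       4.89
  C       1.3908e-04 -2.7815e-04
  E       2.7818e-04       4.89
  solve Keq expr → x = -1.3908e-04; check Q = 8.5960e+04

[D]_eq = 2.7818e-04 M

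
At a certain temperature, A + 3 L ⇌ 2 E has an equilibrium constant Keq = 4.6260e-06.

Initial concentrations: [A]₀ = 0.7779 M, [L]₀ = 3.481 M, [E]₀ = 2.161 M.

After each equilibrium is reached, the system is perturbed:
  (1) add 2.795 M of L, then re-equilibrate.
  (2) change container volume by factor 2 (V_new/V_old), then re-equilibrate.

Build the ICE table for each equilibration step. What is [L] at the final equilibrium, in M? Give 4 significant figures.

Q₀ = 0.1423 vs Keq = 4.6260e-06 ⇒ Q>K, reverse
Step 1:
                    A           L           E
  I            0.7779       3.481       2.161
  C             1.056       3.167      -2.111
  E             1.833       6.648     0.04992
  solve Keq expr → x = -1.056; check Q = 4.6260e-06
Then add 2.795 M of L.
Step 2:
                    A           L           E
  I             1.833       9.443     0.04992
  C          -0.01676    -0.05029     0.03353
  E             1.817       9.392     0.08345
  solve Keq expr → x = 0.01676; check Q = 4.6260e-06
Then change container volume by factor 2 (V_new/V_old).
Step 3:
                    A           L           E
  I            0.9083       4.696     0.04172
  C           0.01027     0.03081    -0.02054
  E            0.9186       4.727     0.02119
  solve Keq expr → x = -0.01027; check Q = 4.6260e-06

[L]_eq = 4.727 M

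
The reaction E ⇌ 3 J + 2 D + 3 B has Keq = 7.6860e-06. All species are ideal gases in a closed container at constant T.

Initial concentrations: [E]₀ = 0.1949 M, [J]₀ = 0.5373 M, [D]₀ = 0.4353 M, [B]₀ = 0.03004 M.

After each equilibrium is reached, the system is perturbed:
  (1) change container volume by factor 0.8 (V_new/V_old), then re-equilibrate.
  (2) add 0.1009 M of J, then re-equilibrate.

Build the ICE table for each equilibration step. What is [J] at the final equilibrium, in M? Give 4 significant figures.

Q₀ = 4.0880e-06 vs Keq = 7.6860e-06 ⇒ Q<K, forward
Step 1:
                   E          J          D          B
  I           0.1949     0.5373     0.4353    0.03004
  C        -0.002083   0.006248   0.004165   0.006248
  E           0.1928     0.5435     0.4395    0.03629
  solve Keq expr → x = 0.002083; check Q = 7.6860e-06
Then change container volume by factor 0.8 (V_new/V_old).
Step 2:
                   E          J          D          B
  I            0.241     0.6794     0.5493    0.04536
  C         0.005702   -0.01711    -0.0114   -0.01711
  E           0.2467     0.6623     0.5379    0.02825
  solve Keq expr → x = -0.005702; check Q = 7.6860e-06
Then add 0.1009 M of J.
Step 3:
                   E          J          D          B
  I           0.2467     0.7632     0.5379    0.02825
  C          0.00117  -0.003511  -0.002341  -0.003511
  E           0.2479     0.7597     0.5356    0.02474
  solve Keq expr → x = -0.00117; check Q = 7.6860e-06

[J]_eq = 0.7597 M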